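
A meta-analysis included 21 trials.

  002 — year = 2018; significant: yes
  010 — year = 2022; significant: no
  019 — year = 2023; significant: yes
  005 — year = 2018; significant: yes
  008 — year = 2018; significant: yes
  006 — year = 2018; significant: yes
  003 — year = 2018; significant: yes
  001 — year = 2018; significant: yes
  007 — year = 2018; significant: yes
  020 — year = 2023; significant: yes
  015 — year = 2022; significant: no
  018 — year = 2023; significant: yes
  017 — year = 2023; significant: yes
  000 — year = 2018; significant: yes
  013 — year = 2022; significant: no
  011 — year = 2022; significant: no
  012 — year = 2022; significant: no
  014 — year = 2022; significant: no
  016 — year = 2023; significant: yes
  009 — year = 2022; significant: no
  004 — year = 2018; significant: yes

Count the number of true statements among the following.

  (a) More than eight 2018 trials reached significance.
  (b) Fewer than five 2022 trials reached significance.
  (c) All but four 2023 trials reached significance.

(a) 2018: |A| = 9, |A ∩ B| = 9; needs |A ∩ B| > 8 — true.
(b) 2022: |A| = 7, |A ∩ B| = 0; needs |A ∩ B| < 5 — true.
(c) 2023: |A| = 5, |A ∩ B| = 5; needs |A ∖ B| = 4 — false.

2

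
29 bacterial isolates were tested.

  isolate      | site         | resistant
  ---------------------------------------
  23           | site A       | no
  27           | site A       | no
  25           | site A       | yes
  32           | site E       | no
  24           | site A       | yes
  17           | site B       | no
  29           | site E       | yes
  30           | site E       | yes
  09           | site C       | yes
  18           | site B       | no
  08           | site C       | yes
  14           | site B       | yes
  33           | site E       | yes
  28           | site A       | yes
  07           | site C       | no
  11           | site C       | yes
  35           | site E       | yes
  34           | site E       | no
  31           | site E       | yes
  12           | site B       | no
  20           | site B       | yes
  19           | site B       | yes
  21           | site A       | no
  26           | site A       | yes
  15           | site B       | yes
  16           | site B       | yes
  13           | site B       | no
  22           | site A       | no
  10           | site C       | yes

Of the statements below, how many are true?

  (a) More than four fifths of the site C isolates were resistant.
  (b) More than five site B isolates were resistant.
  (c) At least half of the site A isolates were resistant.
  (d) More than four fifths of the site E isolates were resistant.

1

(a) site C: |A| = 5, |A ∩ B| = 4; needs |A ∩ B| / |A| > 4/5 — false.
(b) site B: |A| = 9, |A ∩ B| = 5; needs |A ∩ B| > 5 — false.
(c) site A: |A| = 8, |A ∩ B| = 4; needs |A ∩ B| ≥ |A ∖ B| — true.
(d) site E: |A| = 7, |A ∩ B| = 5; needs |A ∩ B| / |A| > 4/5 — false.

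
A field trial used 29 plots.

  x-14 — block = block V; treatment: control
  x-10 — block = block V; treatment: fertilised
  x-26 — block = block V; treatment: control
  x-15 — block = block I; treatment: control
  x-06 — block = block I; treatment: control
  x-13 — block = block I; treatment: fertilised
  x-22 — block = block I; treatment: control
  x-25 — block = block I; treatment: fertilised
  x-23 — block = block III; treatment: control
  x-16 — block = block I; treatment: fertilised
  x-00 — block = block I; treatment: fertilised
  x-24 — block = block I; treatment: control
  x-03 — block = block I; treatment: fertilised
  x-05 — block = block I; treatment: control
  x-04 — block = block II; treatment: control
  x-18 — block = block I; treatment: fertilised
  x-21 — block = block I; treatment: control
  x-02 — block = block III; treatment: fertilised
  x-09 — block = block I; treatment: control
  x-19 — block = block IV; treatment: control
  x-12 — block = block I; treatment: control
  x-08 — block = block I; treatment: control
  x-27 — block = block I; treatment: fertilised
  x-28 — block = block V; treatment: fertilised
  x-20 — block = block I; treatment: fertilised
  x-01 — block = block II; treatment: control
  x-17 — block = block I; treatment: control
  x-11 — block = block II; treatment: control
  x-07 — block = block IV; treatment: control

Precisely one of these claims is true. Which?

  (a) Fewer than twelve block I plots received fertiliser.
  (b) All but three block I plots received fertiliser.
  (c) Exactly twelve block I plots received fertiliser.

|A| = 18, |A ∩ B| = 8, |A ∖ B| = 10.
(a) requires |A ∩ B| < 12: true.
(b) requires |A ∖ B| = 3: false.
(c) requires |A ∩ B| = 12: false.

(a)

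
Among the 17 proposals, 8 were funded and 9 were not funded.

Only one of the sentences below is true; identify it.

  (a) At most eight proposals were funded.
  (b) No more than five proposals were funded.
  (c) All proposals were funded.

|A| = 17, |A ∩ B| = 8, |A ∖ B| = 9.
(a) requires |A ∩ B| ≤ 8: true.
(b) requires |A ∩ B| ≤ 5: false.
(c) requires A ⊆ B, i.e. every element of A is in B (|A ∖ B| = 0): false.

(a)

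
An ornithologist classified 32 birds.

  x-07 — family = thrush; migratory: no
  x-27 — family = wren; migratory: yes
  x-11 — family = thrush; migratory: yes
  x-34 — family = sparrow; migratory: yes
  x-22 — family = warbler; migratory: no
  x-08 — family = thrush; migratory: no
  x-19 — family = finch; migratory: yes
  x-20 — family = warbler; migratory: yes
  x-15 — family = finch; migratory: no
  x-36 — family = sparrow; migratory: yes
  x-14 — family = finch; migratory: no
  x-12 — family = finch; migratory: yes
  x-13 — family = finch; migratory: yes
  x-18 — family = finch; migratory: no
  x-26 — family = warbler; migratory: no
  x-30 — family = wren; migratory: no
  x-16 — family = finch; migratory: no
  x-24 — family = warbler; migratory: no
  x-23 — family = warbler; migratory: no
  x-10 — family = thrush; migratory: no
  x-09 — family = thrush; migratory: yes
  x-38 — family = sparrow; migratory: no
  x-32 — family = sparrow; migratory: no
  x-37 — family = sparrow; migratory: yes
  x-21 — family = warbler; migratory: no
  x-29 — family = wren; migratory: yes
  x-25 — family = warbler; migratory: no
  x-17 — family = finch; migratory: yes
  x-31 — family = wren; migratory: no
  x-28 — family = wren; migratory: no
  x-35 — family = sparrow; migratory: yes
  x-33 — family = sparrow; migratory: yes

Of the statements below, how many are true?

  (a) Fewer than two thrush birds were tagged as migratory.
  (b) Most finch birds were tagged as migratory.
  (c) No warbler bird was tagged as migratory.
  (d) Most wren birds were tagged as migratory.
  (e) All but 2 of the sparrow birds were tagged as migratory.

(a) thrush: |A| = 5, |A ∩ B| = 2; needs |A ∩ B| < 2 — false.
(b) finch: |A| = 8, |A ∩ B| = 4; needs |A ∩ B| > |A ∖ B| — false.
(c) warbler: |A| = 7, |A ∩ B| = 1; needs A ∩ B = ∅ (|A ∩ B| = 0) — false.
(d) wren: |A| = 5, |A ∩ B| = 2; needs |A ∩ B| > |A ∖ B| — false.
(e) sparrow: |A| = 7, |A ∩ B| = 5; needs |A ∖ B| = 2 — true.

1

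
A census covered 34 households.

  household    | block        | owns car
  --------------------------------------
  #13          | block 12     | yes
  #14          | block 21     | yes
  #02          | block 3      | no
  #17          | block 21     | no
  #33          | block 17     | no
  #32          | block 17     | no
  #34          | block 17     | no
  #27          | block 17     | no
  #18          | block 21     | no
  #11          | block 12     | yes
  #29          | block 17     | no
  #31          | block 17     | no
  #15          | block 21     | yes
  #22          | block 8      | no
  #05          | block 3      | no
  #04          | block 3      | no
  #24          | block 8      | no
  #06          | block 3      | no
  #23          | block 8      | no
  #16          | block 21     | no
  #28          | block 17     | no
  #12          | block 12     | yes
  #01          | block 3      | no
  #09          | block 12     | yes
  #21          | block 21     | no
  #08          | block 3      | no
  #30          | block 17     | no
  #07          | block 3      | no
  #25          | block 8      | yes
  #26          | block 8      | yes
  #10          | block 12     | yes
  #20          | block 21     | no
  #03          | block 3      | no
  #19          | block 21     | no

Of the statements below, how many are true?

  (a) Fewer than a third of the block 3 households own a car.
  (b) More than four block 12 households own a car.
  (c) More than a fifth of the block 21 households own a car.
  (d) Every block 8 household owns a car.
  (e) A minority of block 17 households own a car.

4

(a) block 3: |A| = 8, |A ∩ B| = 0; needs |A ∩ B| / |A| < 1/3 — true.
(b) block 12: |A| = 5, |A ∩ B| = 5; needs |A ∩ B| > 4 — true.
(c) block 21: |A| = 8, |A ∩ B| = 2; needs |A ∩ B| / |A| > 1/5 — true.
(d) block 8: |A| = 5, |A ∩ B| = 2; needs A ⊆ B, i.e. every element of A is in B (|A ∖ B| = 0) — false.
(e) block 17: |A| = 8, |A ∩ B| = 0; needs |A ∩ B| < |A ∖ B| — true.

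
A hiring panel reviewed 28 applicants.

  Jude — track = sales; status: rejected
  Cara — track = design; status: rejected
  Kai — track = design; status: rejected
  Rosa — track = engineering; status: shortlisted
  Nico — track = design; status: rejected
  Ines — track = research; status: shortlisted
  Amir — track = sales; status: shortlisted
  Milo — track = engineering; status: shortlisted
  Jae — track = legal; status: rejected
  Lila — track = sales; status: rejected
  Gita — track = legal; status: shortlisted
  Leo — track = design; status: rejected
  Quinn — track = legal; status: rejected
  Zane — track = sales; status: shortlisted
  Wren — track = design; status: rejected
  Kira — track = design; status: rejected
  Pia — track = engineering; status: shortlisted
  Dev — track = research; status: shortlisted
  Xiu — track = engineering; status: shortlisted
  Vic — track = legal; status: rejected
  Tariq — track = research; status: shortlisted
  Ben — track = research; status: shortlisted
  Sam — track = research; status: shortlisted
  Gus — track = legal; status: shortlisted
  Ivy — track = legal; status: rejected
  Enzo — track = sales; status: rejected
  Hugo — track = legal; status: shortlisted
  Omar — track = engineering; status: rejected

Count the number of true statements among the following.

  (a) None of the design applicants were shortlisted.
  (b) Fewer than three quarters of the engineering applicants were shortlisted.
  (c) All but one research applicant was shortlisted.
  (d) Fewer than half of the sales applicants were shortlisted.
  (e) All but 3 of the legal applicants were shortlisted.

2

(a) design: |A| = 6, |A ∩ B| = 0; needs A ∩ B = ∅ (|A ∩ B| = 0) — true.
(b) engineering: |A| = 5, |A ∩ B| = 4; needs |A ∩ B| / |A| < 3/4 — false.
(c) research: |A| = 5, |A ∩ B| = 5; needs |A ∖ B| = 1 — false.
(d) sales: |A| = 5, |A ∩ B| = 2; needs |A ∩ B| < |A ∖ B| — true.
(e) legal: |A| = 7, |A ∩ B| = 3; needs |A ∖ B| = 3 — false.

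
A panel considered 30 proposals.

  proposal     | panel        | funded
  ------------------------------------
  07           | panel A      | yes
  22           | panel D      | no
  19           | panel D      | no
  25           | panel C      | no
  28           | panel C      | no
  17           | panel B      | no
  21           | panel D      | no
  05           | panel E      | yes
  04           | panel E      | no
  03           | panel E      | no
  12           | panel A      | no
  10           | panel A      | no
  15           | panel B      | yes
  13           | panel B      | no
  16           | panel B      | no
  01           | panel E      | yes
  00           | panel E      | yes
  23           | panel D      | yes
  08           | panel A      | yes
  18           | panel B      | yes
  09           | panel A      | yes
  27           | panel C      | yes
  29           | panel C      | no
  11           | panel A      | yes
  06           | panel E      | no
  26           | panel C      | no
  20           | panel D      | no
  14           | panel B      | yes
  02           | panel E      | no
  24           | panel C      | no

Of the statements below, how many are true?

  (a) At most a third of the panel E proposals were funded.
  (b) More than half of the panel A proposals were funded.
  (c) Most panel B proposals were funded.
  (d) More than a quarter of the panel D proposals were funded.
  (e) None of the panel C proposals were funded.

(a) panel E: |A| = 7, |A ∩ B| = 3; needs |A ∩ B| / |A| ≤ 1/3 — false.
(b) panel A: |A| = 6, |A ∩ B| = 4; needs |A ∩ B| > |A ∖ B| — true.
(c) panel B: |A| = 6, |A ∩ B| = 3; needs |A ∩ B| > |A ∖ B| — false.
(d) panel D: |A| = 5, |A ∩ B| = 1; needs |A ∩ B| / |A| > 1/4 — false.
(e) panel C: |A| = 6, |A ∩ B| = 1; needs A ∩ B = ∅ (|A ∩ B| = 0) — false.

1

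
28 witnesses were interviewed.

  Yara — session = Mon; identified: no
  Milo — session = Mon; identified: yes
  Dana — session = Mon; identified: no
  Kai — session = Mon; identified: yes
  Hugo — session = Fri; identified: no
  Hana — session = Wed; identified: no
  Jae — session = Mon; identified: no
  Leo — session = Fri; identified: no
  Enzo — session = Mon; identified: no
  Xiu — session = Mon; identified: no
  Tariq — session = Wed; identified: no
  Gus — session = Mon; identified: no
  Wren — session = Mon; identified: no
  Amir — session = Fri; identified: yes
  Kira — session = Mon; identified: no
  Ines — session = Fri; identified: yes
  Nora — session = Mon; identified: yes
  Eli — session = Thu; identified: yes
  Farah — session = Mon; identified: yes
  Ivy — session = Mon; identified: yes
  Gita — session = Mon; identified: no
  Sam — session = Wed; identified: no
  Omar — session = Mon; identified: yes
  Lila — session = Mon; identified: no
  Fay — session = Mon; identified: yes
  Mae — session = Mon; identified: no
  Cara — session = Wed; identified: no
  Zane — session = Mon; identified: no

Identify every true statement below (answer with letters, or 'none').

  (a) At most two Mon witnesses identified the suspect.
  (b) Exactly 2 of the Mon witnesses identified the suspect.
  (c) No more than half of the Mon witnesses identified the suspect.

(c)

|A| = 19, |A ∩ B| = 7, |A ∖ B| = 12.
(a) |A ∩ B| ≤ 2: fails.
(b) |A ∩ B| = 2: fails.
(c) |A ∩ B| ≤ |A ∖ B|: holds.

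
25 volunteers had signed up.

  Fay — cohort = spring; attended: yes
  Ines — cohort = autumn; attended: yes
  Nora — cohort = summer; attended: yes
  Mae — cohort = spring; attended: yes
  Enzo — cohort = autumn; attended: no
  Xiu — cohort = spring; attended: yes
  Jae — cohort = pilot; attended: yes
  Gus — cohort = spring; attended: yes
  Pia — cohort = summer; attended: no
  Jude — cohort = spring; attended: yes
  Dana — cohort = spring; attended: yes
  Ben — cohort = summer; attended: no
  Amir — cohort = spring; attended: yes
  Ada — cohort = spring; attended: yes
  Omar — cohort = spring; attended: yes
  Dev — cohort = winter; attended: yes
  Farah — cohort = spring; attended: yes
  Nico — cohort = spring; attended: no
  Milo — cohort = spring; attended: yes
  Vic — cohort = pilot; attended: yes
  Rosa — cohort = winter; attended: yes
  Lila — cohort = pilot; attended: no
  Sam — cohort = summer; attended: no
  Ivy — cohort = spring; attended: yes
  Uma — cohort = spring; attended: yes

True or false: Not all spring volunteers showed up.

Truth condition: A ⊄ B (|A ∖ B| ≥ 1).
A (the restrictor) = {Fay, Mae, Xiu, Gus, Jude, Dana, Amir, Ada, Omar, Farah, Nico, Milo, Ivy, Uma}, |A| = 14.
A ∖ B = {Nico}, so |A ∖ B| = 1.
So the statement is true.

True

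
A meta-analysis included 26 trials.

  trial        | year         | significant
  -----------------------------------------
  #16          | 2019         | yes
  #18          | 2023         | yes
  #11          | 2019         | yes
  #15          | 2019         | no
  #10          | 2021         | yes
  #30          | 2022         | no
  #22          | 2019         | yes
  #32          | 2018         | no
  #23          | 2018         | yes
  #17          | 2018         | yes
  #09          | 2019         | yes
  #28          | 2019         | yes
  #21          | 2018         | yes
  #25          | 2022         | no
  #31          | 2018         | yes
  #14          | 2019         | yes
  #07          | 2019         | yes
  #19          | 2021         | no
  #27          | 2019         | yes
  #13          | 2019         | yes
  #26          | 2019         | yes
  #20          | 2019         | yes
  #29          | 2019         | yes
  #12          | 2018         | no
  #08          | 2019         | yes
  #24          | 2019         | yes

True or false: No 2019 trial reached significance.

The determiner here denotes the relation: A ∩ B = ∅ (|A ∩ B| = 0).
|A| = 15, |A ∩ B| = 14, |A ∖ B| = 1.
So the statement is false.

False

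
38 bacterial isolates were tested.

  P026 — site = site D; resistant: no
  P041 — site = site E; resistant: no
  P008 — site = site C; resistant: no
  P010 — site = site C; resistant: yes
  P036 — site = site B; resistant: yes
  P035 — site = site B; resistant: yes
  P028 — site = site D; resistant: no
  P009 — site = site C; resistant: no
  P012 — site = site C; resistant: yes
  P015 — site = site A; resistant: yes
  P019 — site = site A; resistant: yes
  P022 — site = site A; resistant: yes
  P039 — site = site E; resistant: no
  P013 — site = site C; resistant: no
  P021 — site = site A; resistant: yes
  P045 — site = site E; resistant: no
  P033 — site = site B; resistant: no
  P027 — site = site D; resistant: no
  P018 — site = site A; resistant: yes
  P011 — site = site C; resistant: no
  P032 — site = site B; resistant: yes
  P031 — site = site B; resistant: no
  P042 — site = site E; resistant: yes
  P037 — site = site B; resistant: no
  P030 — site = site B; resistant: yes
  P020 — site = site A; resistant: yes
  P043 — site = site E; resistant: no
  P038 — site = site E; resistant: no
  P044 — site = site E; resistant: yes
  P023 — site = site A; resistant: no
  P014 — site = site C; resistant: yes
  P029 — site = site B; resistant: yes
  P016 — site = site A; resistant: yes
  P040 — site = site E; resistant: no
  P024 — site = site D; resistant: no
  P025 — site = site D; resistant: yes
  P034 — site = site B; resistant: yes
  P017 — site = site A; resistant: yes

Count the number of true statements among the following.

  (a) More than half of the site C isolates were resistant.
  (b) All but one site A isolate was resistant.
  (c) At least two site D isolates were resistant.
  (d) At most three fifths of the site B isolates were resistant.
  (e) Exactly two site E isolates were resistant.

(a) site C: |A| = 7, |A ∩ B| = 3; needs |A ∩ B| > |A ∖ B| — false.
(b) site A: |A| = 9, |A ∩ B| = 8; needs |A ∖ B| = 1 — true.
(c) site D: |A| = 5, |A ∩ B| = 1; needs |A ∩ B| ≥ 2 — false.
(d) site B: |A| = 9, |A ∩ B| = 6; needs |A ∩ B| / |A| ≤ 3/5 — false.
(e) site E: |A| = 8, |A ∩ B| = 2; needs |A ∩ B| = 2 — true.

2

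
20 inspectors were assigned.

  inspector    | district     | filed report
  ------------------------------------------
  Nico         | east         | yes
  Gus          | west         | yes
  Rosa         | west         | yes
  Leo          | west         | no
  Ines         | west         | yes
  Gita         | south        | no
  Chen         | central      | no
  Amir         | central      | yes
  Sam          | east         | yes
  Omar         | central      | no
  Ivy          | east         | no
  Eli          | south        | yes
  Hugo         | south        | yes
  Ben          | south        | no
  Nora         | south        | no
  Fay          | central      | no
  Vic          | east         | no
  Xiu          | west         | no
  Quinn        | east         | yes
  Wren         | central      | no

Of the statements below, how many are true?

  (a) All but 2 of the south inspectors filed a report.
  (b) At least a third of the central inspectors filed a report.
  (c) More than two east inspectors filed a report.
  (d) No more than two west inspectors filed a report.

(a) south: |A| = 5, |A ∩ B| = 2; needs |A ∖ B| = 2 — false.
(b) central: |A| = 5, |A ∩ B| = 1; needs |A ∩ B| / |A| ≥ 1/3 — false.
(c) east: |A| = 5, |A ∩ B| = 3; needs |A ∩ B| > 2 — true.
(d) west: |A| = 5, |A ∩ B| = 3; needs |A ∩ B| ≤ 2 — false.

1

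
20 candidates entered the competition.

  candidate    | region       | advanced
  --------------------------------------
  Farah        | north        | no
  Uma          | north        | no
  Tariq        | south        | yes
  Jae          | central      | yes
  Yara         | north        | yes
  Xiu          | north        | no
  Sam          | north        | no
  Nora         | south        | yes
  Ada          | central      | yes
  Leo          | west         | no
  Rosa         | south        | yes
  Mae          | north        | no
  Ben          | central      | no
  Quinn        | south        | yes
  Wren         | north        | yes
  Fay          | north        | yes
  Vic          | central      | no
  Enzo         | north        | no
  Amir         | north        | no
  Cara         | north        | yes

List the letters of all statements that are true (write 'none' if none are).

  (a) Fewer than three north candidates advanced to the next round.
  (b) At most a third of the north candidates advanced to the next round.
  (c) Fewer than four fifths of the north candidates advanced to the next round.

|A| = 11, |A ∩ B| = 4, |A ∖ B| = 7.
(a) |A ∩ B| < 3: fails.
(b) |A ∩ B| / |A| ≤ 1/3: fails.
(c) |A ∩ B| / |A| < 4/5: holds.

(c)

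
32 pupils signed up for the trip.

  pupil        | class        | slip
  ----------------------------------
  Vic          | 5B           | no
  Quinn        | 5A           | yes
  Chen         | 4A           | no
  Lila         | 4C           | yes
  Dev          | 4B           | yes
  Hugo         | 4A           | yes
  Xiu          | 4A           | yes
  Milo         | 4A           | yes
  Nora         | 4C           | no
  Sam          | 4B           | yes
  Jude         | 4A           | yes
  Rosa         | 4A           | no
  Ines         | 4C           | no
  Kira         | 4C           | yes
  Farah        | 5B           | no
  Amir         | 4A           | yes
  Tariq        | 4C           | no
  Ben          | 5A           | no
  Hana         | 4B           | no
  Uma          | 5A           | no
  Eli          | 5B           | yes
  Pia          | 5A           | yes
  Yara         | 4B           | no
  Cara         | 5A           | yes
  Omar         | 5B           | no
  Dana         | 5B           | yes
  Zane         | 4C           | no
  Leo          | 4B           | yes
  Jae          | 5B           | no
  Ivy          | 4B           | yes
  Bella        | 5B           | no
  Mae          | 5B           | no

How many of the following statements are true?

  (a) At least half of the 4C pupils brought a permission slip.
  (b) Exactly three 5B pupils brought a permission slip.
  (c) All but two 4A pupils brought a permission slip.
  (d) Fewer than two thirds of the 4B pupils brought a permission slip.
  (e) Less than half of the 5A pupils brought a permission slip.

1

(a) 4C: |A| = 6, |A ∩ B| = 2; needs |A ∩ B| ≥ |A ∖ B| — false.
(b) 5B: |A| = 8, |A ∩ B| = 2; needs |A ∩ B| = 3 — false.
(c) 4A: |A| = 7, |A ∩ B| = 5; needs |A ∖ B| = 2 — true.
(d) 4B: |A| = 6, |A ∩ B| = 4; needs |A ∩ B| / |A| < 2/3 — false.
(e) 5A: |A| = 5, |A ∩ B| = 3; needs |A ∩ B| < |A ∖ B| — false.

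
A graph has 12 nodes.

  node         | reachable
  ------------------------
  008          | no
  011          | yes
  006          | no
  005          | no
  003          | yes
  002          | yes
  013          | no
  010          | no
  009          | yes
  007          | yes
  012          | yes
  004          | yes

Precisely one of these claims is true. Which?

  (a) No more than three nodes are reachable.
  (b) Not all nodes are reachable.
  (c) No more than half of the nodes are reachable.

|A| = 12, |A ∩ B| = 7, |A ∖ B| = 5.
(a) requires |A ∩ B| ≤ 3: false.
(b) requires A ⊄ B (|A ∖ B| ≥ 1): true.
(c) requires |A ∩ B| ≤ |A ∖ B|: false.

(b)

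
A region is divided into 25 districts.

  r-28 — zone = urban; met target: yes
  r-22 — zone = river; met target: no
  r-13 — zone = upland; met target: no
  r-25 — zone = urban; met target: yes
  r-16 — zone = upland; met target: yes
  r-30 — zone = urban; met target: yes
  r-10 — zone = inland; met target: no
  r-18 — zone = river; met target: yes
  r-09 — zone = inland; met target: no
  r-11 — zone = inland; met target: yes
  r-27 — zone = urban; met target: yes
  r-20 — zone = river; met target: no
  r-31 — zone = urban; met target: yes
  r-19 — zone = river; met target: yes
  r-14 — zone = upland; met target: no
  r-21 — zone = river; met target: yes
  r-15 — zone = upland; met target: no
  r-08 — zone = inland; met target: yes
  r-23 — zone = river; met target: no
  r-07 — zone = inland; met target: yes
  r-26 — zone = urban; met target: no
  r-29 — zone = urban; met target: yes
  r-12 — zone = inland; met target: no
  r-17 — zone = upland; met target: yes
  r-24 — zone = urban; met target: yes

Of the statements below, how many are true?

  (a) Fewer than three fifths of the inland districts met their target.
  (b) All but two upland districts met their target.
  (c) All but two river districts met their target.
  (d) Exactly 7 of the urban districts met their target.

(a) inland: |A| = 6, |A ∩ B| = 3; needs |A ∩ B| / |A| < 3/5 — true.
(b) upland: |A| = 5, |A ∩ B| = 2; needs |A ∖ B| = 2 — false.
(c) river: |A| = 6, |A ∩ B| = 3; needs |A ∖ B| = 2 — false.
(d) urban: |A| = 8, |A ∩ B| = 7; needs |A ∩ B| = 7 — true.

2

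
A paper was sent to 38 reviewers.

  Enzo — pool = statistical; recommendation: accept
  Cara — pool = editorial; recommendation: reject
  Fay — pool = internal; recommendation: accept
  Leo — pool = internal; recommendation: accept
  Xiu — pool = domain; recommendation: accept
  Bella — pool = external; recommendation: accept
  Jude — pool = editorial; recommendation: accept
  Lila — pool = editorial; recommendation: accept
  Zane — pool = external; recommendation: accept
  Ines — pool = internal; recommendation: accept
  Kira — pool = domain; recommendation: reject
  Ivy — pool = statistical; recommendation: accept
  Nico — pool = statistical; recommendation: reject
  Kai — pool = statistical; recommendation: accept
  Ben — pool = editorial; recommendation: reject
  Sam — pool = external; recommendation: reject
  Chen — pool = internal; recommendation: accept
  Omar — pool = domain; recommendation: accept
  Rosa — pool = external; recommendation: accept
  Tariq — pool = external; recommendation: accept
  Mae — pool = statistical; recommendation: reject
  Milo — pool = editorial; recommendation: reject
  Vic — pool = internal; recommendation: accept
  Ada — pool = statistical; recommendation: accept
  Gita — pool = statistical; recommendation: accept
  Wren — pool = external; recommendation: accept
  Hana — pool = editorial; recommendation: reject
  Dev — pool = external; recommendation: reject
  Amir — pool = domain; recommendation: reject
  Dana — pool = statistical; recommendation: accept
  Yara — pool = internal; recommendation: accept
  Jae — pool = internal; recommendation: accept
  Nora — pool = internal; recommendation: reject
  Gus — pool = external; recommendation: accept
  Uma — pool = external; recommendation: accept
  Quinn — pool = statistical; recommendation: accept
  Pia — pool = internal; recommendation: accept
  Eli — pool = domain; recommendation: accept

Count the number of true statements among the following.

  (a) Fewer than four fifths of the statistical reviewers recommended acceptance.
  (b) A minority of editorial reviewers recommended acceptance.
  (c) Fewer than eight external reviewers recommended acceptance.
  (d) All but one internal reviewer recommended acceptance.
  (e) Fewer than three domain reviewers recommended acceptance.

4

(a) statistical: |A| = 9, |A ∩ B| = 7; needs |A ∩ B| / |A| < 4/5 — true.
(b) editorial: |A| = 6, |A ∩ B| = 2; needs |A ∩ B| < |A ∖ B| — true.
(c) external: |A| = 9, |A ∩ B| = 7; needs |A ∩ B| < 8 — true.
(d) internal: |A| = 9, |A ∩ B| = 8; needs |A ∖ B| = 1 — true.
(e) domain: |A| = 5, |A ∩ B| = 3; needs |A ∩ B| < 3 — false.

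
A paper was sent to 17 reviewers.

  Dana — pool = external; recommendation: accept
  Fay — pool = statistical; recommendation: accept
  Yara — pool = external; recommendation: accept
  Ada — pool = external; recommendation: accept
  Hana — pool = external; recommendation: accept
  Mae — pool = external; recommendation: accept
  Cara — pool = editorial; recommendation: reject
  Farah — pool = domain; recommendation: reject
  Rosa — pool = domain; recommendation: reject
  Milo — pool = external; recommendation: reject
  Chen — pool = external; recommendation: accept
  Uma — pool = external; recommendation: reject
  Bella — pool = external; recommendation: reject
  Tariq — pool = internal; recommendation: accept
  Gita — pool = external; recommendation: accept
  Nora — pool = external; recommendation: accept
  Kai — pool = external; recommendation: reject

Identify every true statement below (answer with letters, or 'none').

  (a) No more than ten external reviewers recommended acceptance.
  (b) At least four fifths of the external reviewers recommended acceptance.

|A| = 12, |A ∩ B| = 8, |A ∖ B| = 4.
(a) |A ∩ B| ≤ 10: holds.
(b) |A ∩ B| / |A| ≥ 4/5: fails.

(a)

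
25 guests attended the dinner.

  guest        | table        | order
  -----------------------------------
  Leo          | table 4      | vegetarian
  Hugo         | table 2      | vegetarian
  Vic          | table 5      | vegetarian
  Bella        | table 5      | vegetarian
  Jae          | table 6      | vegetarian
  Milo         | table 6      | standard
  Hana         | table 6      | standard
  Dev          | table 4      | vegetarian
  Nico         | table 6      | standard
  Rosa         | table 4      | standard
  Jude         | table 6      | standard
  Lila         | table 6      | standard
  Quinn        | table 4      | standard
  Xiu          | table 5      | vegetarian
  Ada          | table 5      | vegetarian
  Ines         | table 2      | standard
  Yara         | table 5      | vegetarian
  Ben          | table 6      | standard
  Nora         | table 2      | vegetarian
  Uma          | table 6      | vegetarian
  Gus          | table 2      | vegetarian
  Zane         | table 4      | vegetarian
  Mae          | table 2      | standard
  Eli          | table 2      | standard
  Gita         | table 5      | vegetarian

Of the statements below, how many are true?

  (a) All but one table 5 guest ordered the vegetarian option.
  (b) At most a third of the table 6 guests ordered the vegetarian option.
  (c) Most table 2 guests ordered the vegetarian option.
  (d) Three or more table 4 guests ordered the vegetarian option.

2

(a) table 5: |A| = 6, |A ∩ B| = 6; needs |A ∖ B| = 1 — false.
(b) table 6: |A| = 8, |A ∩ B| = 2; needs |A ∩ B| / |A| ≤ 1/3 — true.
(c) table 2: |A| = 6, |A ∩ B| = 3; needs |A ∩ B| > |A ∖ B| — false.
(d) table 4: |A| = 5, |A ∩ B| = 3; needs |A ∩ B| ≥ 3 — true.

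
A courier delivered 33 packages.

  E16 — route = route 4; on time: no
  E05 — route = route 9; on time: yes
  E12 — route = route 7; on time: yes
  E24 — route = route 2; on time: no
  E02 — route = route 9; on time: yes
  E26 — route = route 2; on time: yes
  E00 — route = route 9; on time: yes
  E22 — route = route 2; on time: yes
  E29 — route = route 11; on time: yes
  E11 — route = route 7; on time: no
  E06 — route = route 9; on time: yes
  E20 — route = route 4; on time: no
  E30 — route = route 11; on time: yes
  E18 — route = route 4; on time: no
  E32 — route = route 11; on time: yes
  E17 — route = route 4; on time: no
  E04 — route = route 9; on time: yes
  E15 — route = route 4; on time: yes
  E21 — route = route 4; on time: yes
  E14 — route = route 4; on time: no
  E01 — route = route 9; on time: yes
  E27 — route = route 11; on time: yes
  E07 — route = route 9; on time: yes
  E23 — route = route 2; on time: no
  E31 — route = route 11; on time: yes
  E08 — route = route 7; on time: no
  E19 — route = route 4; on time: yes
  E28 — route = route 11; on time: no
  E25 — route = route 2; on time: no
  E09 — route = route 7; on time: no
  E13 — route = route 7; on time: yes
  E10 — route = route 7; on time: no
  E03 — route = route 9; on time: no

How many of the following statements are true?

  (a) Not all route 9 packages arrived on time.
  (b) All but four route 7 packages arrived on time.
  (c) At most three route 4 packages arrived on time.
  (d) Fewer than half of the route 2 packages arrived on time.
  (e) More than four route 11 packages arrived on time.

(a) route 9: |A| = 8, |A ∩ B| = 7; needs A ⊄ B (|A ∖ B| ≥ 1) — true.
(b) route 7: |A| = 6, |A ∩ B| = 2; needs |A ∖ B| = 4 — true.
(c) route 4: |A| = 8, |A ∩ B| = 3; needs |A ∩ B| ≤ 3 — true.
(d) route 2: |A| = 5, |A ∩ B| = 2; needs |A ∩ B| < |A ∖ B| — true.
(e) route 11: |A| = 6, |A ∩ B| = 5; needs |A ∩ B| > 4 — true.

5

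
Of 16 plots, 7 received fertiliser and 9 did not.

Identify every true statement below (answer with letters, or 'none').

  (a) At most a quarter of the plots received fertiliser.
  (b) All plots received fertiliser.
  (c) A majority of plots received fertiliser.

|A| = 16, |A ∩ B| = 7, |A ∖ B| = 9.
(a) |A ∩ B| / |A| ≤ 1/4: fails.
(b) A ⊆ B, i.e. every element of A is in B (|A ∖ B| = 0): fails.
(c) |A ∩ B| > |A ∖ B|: fails.

none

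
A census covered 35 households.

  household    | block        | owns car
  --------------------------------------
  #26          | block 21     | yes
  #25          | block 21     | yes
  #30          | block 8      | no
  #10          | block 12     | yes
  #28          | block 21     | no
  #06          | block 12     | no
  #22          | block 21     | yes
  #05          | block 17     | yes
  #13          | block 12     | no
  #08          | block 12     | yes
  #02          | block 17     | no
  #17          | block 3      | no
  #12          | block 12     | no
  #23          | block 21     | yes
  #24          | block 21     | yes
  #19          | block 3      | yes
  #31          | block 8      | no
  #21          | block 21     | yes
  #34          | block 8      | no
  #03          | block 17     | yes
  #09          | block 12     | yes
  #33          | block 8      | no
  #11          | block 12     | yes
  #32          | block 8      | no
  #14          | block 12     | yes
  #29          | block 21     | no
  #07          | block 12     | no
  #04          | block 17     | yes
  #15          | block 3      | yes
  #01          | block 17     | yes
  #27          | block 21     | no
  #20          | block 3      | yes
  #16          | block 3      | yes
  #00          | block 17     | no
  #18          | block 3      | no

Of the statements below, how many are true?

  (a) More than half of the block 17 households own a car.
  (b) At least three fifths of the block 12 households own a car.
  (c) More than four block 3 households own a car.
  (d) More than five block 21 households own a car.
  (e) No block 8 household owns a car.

(a) block 17: |A| = 6, |A ∩ B| = 4; needs |A ∩ B| > |A ∖ B| — true.
(b) block 12: |A| = 9, |A ∩ B| = 5; needs |A ∩ B| / |A| ≥ 3/5 — false.
(c) block 3: |A| = 6, |A ∩ B| = 4; needs |A ∩ B| > 4 — false.
(d) block 21: |A| = 9, |A ∩ B| = 6; needs |A ∩ B| > 5 — true.
(e) block 8: |A| = 5, |A ∩ B| = 0; needs A ∩ B = ∅ (|A ∩ B| = 0) — true.

3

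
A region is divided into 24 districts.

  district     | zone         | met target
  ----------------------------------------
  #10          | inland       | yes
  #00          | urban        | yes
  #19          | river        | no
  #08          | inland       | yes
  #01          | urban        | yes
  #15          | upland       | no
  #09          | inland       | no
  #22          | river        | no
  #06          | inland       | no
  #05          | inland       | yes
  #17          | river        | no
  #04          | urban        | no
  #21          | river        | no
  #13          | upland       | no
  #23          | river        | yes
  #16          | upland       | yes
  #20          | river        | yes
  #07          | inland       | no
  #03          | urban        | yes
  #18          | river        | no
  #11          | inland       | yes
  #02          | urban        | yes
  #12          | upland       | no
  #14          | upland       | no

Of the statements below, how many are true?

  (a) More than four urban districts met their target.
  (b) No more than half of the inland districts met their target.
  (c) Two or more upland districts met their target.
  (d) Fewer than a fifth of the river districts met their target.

(a) urban: |A| = 5, |A ∩ B| = 4; needs |A ∩ B| > 4 — false.
(b) inland: |A| = 7, |A ∩ B| = 4; needs |A ∩ B| ≤ |A ∖ B| — false.
(c) upland: |A| = 5, |A ∩ B| = 1; needs |A ∩ B| ≥ 2 — false.
(d) river: |A| = 7, |A ∩ B| = 2; needs |A ∩ B| / |A| < 1/5 — false.

0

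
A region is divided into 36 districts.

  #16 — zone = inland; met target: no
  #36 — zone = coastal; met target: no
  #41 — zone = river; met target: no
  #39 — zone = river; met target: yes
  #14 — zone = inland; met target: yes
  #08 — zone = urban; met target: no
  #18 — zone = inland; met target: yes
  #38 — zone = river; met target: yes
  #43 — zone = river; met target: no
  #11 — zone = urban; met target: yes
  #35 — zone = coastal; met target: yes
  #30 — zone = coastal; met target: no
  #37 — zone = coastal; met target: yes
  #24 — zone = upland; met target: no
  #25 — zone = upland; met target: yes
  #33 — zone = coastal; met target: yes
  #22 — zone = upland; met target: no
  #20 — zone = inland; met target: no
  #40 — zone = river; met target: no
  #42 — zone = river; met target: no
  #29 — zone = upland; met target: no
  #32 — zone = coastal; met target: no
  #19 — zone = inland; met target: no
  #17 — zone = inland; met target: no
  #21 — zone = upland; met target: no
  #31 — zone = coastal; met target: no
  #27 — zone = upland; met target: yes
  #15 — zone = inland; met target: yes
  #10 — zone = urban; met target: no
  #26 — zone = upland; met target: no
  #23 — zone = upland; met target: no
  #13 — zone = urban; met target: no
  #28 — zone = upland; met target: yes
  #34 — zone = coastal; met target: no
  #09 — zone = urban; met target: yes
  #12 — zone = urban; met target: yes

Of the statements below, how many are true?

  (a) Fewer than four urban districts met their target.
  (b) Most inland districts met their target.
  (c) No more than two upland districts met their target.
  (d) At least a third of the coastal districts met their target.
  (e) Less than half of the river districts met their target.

3

(a) urban: |A| = 6, |A ∩ B| = 3; needs |A ∩ B| < 4 — true.
(b) inland: |A| = 7, |A ∩ B| = 3; needs |A ∩ B| > |A ∖ B| — false.
(c) upland: |A| = 9, |A ∩ B| = 3; needs |A ∩ B| ≤ 2 — false.
(d) coastal: |A| = 8, |A ∩ B| = 3; needs |A ∩ B| / |A| ≥ 1/3 — true.
(e) river: |A| = 6, |A ∩ B| = 2; needs |A ∩ B| < |A ∖ B| — true.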